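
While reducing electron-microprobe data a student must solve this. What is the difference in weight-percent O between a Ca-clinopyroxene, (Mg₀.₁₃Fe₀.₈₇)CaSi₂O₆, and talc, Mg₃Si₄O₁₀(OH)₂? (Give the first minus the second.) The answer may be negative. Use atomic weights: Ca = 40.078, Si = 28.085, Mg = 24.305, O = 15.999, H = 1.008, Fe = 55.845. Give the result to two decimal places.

First mineral: 95.994 g O in 243.987 g formula = 39.34 wt% O.
Second mineral: 191.988 g O in 379.259 g formula = 50.62 wt% O.
39.34% − 50.62% gives a difference of -11.28 percentage points.

-11.28 percentage points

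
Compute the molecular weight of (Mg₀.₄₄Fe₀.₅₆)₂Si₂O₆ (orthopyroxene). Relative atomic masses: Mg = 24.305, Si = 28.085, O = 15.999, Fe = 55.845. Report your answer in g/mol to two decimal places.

The formula mass is the sum 0.88×24.305 + 1.12×55.845 + 2×28.085 + 6×15.999.

236.10 g/mol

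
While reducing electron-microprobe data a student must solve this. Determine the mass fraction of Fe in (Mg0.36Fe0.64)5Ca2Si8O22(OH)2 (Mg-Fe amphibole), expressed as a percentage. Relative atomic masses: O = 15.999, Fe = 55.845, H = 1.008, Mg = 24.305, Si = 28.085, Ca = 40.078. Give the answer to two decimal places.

19.57 mass %

M((Mg0.36Fe0.64)5Ca2Si8O22(OH)2) = 913.281 g/mol.
Fe contributes 3.20 × 55.845 = 178.704 g per mole.
178.704/913.281 = 0.1957 → 19.57%.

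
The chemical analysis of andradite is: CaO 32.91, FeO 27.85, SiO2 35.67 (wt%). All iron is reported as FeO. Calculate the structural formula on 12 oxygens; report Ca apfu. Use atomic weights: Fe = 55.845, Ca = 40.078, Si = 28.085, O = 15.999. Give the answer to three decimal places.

32.91 wt% CaO ÷ 56.077 g/mol = 0.58687 mol, giving 0.58687 Ca and 0.58687 O.
27.85 wt% FeO ÷ 71.844 g/mol = 0.38765 mol, giving 0.38765 Fe and 0.38765 O.
35.67 wt% SiO2 ÷ 60.083 g/mol = 0.59368 mol, giving 0.59368 Si and 1.18736 O.
Oxygen sums to 2.16188; scaling by 12/2.16188 = 5.55072 puts the formula on 12 O.
Ca: 0.58687 × 5.55072 = 3.258 atoms per formula unit.

3.258 Ca apfu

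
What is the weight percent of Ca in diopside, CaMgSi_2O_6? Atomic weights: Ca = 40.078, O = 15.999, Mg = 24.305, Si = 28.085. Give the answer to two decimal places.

18.51 weight percent

Molar mass of CaMgSi_2O_6: 1*40.078 + 1*24.305 + 2*28.085 + 6*15.999 = 216.547 g/mol.
Mass of Ca per formula unit: 1 × 40.078 = 40.078 g.
Weight fraction Ca = 40.078 / 216.547 = 0.1851.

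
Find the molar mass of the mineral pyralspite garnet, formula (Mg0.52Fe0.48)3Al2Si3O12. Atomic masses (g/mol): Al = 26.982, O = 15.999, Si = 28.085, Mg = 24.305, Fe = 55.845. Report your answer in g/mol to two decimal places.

448.54 g/mol

M = 1.56×24.305 + 1.44×55.845 + 2×26.982 + 3×28.085 + 12×15.999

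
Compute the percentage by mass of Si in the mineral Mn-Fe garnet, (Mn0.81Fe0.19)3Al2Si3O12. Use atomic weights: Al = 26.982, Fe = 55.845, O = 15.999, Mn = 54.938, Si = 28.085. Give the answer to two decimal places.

17.00 weight percent

Formula mass = 2.43×54.938 + 0.57×55.845 + 2×26.982 + 3×28.085 + 12×15.999 = 495.538 g/mol, of which 84.255 g is Si.
So Si makes up 84.255/495.538 = 0.1700 of the mass, i.e. 17.00%.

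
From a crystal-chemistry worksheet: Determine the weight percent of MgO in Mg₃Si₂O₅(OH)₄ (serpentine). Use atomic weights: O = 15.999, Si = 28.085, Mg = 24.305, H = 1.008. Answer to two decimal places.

Formula mass = 277.108 g/mol.
3 Mg → 3.0000 mol MgO per formula unit; M(MgO) = 40.304, so MgO mass = 120.912 g.
120.912/277.108 × 100 = 43.63 wt%.

43.63 wt%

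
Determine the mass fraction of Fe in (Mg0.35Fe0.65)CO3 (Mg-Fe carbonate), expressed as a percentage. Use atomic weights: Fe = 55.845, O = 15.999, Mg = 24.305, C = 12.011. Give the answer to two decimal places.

34.63 mass %

M((Mg0.35Fe0.65)CO3) = 104.814 g/mol.
Fe contributes 0.65 × 55.845 = 36.299 g per mole.
36.299/104.814 = 0.3463 → 34.63%.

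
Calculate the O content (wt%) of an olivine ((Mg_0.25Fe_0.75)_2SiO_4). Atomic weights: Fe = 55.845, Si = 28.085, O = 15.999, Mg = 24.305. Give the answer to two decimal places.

M((Mg_0.25Fe_0.75)_2SiO_4) = 188.001 g/mol.
O contributes 4 × 15.999 = 63.996 g per mole.
63.996/188.001 = 0.3404 → 34.04%.

34.04 wt%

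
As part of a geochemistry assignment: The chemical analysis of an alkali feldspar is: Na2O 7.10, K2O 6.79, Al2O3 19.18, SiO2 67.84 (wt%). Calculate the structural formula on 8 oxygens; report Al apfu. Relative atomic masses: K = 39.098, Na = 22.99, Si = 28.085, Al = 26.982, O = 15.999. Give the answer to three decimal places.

1.000 Al apfu

Na2O (M=61.979): mol = 0.11455; Na = 0.22910, O = 0.11455.
K2O (M=94.195): mol = 0.07208; K = 0.14416, O = 0.07208.
Al2O3 (M=101.961): mol = 0.18811; Al = 0.37622, O = 0.56433.
SiO2 (M=60.083): mol = 1.12910; Si = 1.12910, O = 2.25820.
ΣO = 3.00916; factor = 8/ΣO = 2.65855.
Al apfu = 0.37622 × 2.65855 = 1.000.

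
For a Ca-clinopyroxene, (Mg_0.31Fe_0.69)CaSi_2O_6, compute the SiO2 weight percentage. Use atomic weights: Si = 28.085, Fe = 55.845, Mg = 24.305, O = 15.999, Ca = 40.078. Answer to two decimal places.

Formula mass = 238.310 g/mol.
2 Si → 2.0000 mol SiO2 per formula unit; M(SiO2) = 60.083, so SiO2 mass = 120.166 g.
120.166/238.310 × 100 = 50.42 wt%.

50.42 wt%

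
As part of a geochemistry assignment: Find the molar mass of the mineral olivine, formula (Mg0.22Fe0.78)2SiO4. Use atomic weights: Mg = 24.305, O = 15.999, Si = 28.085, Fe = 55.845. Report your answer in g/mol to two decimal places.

189.89 g/mol

M = 0.44×24.305 + 1.56×55.845 + 1×28.085 + 4×15.999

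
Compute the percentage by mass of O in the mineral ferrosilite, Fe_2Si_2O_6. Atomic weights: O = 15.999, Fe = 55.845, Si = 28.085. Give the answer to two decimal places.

Formula mass = 2*55.845 + 2*28.085 + 6*15.999 = 263.854 g/mol, of which 95.994 g is O.
So O makes up 95.994/263.854 = 0.3638 of the mass, i.e. 36.38%.

36.38 mass %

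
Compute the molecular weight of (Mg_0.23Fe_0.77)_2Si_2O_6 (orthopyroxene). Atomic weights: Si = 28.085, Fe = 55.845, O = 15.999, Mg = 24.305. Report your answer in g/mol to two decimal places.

249.35 g/mol

Mg: 0.46 × 24.305 = 11.1803
Fe: 1.54 × 55.845 = 86.0013
Si: 2 × 28.085 = 56.1700
O: 6 × 15.999 = 95.9940
Summing the contributions gives the formula mass.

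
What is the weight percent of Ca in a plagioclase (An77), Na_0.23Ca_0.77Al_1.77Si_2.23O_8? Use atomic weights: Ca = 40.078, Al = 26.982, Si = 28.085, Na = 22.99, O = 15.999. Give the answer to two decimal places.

Molar mass of Na_0.23Ca_0.77Al_1.77Si_2.23O_8: 0.23·22.99 + 0.77·40.078 + 1.77·26.982 + 2.23·28.085 + 8·15.999 = 274.527 g/mol.
Mass of Ca per formula unit: 0.77 × 40.078 = 30.860 g.
Weight fraction Ca = 30.860 / 274.527 = 0.1124.

11.24 wt%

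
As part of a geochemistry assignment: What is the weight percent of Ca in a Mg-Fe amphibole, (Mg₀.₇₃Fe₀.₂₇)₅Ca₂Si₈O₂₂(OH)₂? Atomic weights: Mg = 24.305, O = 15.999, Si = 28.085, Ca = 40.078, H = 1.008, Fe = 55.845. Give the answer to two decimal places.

9.38 weight percent

Formula mass = 3.65×24.305 + 1.35×55.845 + 2×40.078 + 8×28.085 + 24×15.999 + 2×1.008 = 854.932 g/mol, of which 80.156 g is Ca.
So Ca makes up 80.156/854.932 = 0.0938 of the mass, i.e. 9.38%.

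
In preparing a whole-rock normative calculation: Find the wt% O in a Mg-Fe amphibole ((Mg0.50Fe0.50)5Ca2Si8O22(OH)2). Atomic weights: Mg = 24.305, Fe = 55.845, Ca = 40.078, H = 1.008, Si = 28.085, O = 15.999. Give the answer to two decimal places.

43.09 mass %

M((Mg0.50Fe0.50)5Ca2Si8O22(OH)2) = 891.203 g/mol.
O contributes 24 × 15.999 = 383.976 g per mole.
383.976/891.203 = 0.4309 → 43.09%.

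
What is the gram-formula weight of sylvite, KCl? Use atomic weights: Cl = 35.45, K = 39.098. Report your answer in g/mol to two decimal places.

The formula mass is the sum 1(39.098) + 1(35.45).

74.55 g/mol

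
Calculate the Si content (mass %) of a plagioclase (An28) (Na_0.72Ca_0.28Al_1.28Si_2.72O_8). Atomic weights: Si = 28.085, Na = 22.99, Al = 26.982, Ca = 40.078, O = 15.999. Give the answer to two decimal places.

28.64 mass %

Molar mass of Na_0.72Ca_0.28Al_1.28Si_2.72O_8: 0.72*22.99 + 0.28*40.078 + 1.28*26.982 + 2.72*28.085 + 8*15.999 = 266.695 g/mol.
Mass of Si per formula unit: 2.72 × 28.085 = 76.391 g.
Weight fraction Si = 76.391 / 266.695 = 0.2864.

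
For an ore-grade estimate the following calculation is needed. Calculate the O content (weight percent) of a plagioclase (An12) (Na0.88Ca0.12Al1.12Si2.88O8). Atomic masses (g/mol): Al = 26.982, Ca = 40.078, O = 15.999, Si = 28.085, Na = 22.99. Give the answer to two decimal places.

48.46 weight percent

Molar mass of Na0.88Ca0.12Al1.12Si2.88O8: 0.88×22.99 + 0.12×40.078 + 1.12×26.982 + 2.88×28.085 + 8×15.999 = 264.137 g/mol.
Mass of O per formula unit: 8 × 15.999 = 127.992 g.
Weight fraction O = 127.992 / 264.137 = 0.4846.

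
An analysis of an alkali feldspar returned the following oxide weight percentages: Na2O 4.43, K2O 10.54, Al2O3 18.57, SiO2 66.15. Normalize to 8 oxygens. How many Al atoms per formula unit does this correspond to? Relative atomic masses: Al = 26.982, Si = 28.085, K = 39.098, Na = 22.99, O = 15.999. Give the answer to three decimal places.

0.994 Al apfu

Na2O (M=61.979): mol = 0.07148; Na = 0.14296, O = 0.07148.
K2O (M=94.195): mol = 0.11190; K = 0.22380, O = 0.11190.
Al2O3 (M=101.961): mol = 0.18213; Al = 0.36426, O = 0.54639.
SiO2 (M=60.083): mol = 1.10098; Si = 1.10098, O = 2.20196.
ΣO = 2.93173; factor = 8/ΣO = 2.72876.
Al apfu = 0.36426 × 2.72876 = 0.994.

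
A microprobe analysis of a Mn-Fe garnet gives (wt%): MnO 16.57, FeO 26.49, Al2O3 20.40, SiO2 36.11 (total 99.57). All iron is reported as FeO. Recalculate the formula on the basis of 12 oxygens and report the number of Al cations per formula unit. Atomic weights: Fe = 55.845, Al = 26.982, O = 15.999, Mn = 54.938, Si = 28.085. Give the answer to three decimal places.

1.997 Al apfu

MnO (M=70.937): mol = 0.23359; Mn = 0.23359, O = 0.23359.
FeO (M=71.844): mol = 0.36872; Fe = 0.36872, O = 0.36872.
Al2O3 (M=101.961): mol = 0.20008; Al = 0.40016, O = 0.60024.
SiO2 (M=60.083): mol = 0.60100; Si = 0.60100, O = 1.20200.
ΣO = 2.40455; factor = 12/ΣO = 4.99054.
Al apfu = 0.40016 × 4.99054 = 1.997.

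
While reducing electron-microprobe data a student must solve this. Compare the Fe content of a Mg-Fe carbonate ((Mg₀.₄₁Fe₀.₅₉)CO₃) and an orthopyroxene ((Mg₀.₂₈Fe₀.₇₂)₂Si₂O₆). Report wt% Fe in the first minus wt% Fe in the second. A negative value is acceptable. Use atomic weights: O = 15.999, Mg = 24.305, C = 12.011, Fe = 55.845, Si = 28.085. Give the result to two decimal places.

-0.65 percentage points

Fe in (Mg₀.₄₁Fe₀.₅₉)CO₃: molar mass 102.922 g/mol; 0.59×55.845 = 32.949 g → 32.01 wt%.
Fe in (Mg₀.₂₈Fe₀.₇₂)₂Si₂O₆: molar mass 246.192 g/mol; 1.44×55.845 = 80.417 g → 32.66 wt%.
Difference = 32.01 − 32.66 = -0.65 percentage points.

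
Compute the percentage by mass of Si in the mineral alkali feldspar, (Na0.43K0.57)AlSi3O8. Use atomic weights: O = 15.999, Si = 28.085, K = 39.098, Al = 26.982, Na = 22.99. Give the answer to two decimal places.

Formula mass = 0.43*22.99 + 0.57*39.098 + 1*26.982 + 3*28.085 + 8*15.999 = 271.401 g/mol, of which 84.255 g is Si.
So Si makes up 84.255/271.401 = 0.3104 of the mass, i.e. 31.04%.

31.04 wt%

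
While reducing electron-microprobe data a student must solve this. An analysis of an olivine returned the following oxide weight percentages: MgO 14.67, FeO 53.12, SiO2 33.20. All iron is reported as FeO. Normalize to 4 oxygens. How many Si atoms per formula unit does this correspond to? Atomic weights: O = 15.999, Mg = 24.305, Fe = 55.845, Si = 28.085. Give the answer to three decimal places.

1.001 Si apfu

MgO: 14.67/40.304 = 0.36398 mol → 0.36398 mol Mg, 0.36398 mol O.
FeO: 53.12/71.844 = 0.73938 mol → 0.73938 mol Fe, 0.73938 mol O.
SiO2: 33.20/60.083 = 0.55257 mol → 0.55257 mol Si, 1.10514 mol O.
Total oxygen = 2.20850 mol. Normalization factor = 4/2.20850 = 1.81118.
Si per 4 O = 0.55257 × 1.81118 = 1.001.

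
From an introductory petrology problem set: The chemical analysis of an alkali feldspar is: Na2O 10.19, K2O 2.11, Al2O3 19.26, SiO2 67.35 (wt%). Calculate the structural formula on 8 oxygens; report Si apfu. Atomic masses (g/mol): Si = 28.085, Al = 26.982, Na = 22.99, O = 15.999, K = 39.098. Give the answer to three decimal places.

2.994 Si apfu

Na2O (M=61.979): mol = 0.16441; Na = 0.32882, O = 0.16441.
K2O (M=94.195): mol = 0.02240; K = 0.04480, O = 0.02240.
Al2O3 (M=101.961): mol = 0.18890; Al = 0.37780, O = 0.56670.
SiO2 (M=60.083): mol = 1.12095; Si = 1.12095, O = 2.24190.
ΣO = 2.99541; factor = 8/ΣO = 2.67075.
Si apfu = 1.12095 × 2.67075 = 2.994.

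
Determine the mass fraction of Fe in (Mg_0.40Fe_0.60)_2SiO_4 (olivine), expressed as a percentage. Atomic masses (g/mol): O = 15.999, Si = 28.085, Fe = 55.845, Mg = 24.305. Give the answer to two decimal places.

37.53 mass %

M((Mg_0.40Fe_0.60)_2SiO_4) = 178.539 g/mol.
Fe contributes 1.20 × 55.845 = 67.014 g per mole.
67.014/178.539 = 0.3753 → 37.53%.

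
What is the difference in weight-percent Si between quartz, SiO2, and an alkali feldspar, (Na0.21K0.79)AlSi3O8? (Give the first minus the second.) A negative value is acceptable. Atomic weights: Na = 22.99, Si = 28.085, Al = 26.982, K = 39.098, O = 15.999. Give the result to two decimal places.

Si in SiO2: molar mass 60.083 g/mol; 1×28.085 = 28.085 g → 46.74 wt%.
Si in (Na0.21K0.79)AlSi3O8: molar mass 274.944 g/mol; 3×28.085 = 84.255 g → 30.64 wt%.
Difference = 46.74 − 30.64 = 16.10 percentage points.

16.10 percentage points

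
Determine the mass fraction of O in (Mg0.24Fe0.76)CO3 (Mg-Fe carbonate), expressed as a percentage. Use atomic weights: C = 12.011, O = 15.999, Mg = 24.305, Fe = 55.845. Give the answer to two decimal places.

M((Mg0.24Fe0.76)CO3) = 108.283 g/mol.
O contributes 3 × 15.999 = 47.997 g per mole.
47.997/108.283 = 0.4433 → 44.33%.

44.33 wt%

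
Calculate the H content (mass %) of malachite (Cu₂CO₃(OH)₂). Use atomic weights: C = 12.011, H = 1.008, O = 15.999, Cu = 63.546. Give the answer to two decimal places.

0.91 mass %

M(Cu₂CO₃(OH)₂) = 221.114 g/mol.
H contributes 2 × 1.008 = 2.016 g per mole.
2.016/221.114 = 0.0091 → 0.91%.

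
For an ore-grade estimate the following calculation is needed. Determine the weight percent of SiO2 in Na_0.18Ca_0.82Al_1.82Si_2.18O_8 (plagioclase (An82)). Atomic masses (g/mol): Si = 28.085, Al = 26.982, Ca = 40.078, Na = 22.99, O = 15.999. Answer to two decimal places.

Formula mass = 275.327 g/mol.
2.18 Si → 2.1800 mol SiO2 per formula unit; M(SiO2) = 60.083, so SiO2 mass = 130.981 g.
130.981/275.327 × 100 = 47.57 wt%.

47.57 wt%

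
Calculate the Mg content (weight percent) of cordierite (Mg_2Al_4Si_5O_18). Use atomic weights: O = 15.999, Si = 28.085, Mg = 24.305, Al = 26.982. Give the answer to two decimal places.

8.31 weight percent

M(Mg_2Al_4Si_5O_18) = 584.945 g/mol.
Mg contributes 2 × 24.305 = 48.610 g per mole.
48.610/584.945 = 0.0831 → 8.31%.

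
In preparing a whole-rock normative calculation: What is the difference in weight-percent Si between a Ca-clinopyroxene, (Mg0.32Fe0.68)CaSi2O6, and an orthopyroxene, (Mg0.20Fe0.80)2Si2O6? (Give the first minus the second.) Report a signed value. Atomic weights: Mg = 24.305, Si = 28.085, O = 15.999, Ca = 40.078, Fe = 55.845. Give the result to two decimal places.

1.24 percentage points

Si in (Mg0.32Fe0.68)CaSi2O6: molar mass 237.994 g/mol; 2×28.085 = 56.170 g → 23.60 wt%.
Si in (Mg0.20Fe0.80)2Si2O6: molar mass 251.238 g/mol; 2×28.085 = 56.170 g → 22.36 wt%.
Difference = 23.60 − 22.36 = 1.24 percentage points.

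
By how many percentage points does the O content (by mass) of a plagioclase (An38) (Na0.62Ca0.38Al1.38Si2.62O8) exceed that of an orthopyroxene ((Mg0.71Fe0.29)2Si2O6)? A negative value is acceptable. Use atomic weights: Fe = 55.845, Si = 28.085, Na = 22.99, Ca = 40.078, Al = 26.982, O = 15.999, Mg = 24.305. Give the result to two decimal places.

3.89 percentage points

M(Na0.62Ca0.38Al1.38Si2.62O8) = 268.293 g/mol, so wt% O = 127.992/268.293 × 100 = 47.71%.
M((Mg0.71Fe0.29)2Si2O6) = 219.067 g/mol, so wt% O = 95.994/219.067 × 100 = 43.82%.
47.71 − 43.82 = 3.89 pp.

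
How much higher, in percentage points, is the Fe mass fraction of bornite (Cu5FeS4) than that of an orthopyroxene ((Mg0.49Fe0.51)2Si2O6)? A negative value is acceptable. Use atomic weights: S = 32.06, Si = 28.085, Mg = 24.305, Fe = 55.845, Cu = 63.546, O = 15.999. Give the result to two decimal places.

M(Cu5FeS4) = 501.815 g/mol, so wt% Fe = 55.845/501.815 × 100 = 11.13%.
M((Mg0.49Fe0.51)2Si2O6) = 232.945 g/mol, so wt% Fe = 56.962/232.945 × 100 = 24.45%.
11.13 − 24.45 = -13.32 pp.

-13.32 percentage points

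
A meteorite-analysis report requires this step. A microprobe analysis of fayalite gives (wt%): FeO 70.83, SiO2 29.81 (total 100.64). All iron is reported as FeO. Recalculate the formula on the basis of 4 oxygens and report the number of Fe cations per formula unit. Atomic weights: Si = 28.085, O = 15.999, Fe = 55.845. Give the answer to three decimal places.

1.994 Fe apfu

70.83 wt% FeO ÷ 71.844 g/mol = 0.98589 mol, giving 0.98589 Fe and 0.98589 O.
29.81 wt% SiO2 ÷ 60.083 g/mol = 0.49615 mol, giving 0.49615 Si and 0.99230 O.
Oxygen sums to 1.97819; scaling by 4/1.97819 = 2.02205 puts the formula on 4 O.
Fe: 0.98589 × 2.02205 = 1.994 atoms per formula unit.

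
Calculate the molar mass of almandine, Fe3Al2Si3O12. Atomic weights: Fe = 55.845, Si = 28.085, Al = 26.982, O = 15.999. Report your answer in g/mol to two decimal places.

The formula mass is the sum 3×55.845 + 2×26.982 + 3×28.085 + 12×15.999.

497.74 g/mol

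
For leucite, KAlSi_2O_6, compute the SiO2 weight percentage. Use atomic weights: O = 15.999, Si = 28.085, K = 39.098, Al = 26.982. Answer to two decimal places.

55.06 wt%

M(KAlSi_2O_6) = 218.244 g/mol; M(SiO2) = 60.083 g/mol.
Moles SiO2 per formula unit = 2 Si ÷ 1 = 2.0000.
SiO2 fraction = (2.0000 × 60.083) / 218.244 = 120.166/218.244 = 0.5506.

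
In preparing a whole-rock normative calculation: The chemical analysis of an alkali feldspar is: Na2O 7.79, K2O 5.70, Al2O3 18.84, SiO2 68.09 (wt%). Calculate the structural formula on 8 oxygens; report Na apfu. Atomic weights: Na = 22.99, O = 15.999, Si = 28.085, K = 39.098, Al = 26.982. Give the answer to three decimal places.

7.79 wt% Na2O ÷ 61.979 g/mol = 0.12569 mol, giving 0.25138 Na and 0.12569 O.
5.70 wt% K2O ÷ 94.195 g/mol = 0.06051 mol, giving 0.12102 K and 0.06051 O.
18.84 wt% Al2O3 ÷ 101.961 g/mol = 0.18478 mol, giving 0.36956 Al and 0.55434 O.
68.09 wt% SiO2 ÷ 60.083 g/mol = 1.13327 mol, giving 1.13327 Si and 2.26654 O.
Oxygen sums to 3.00708; scaling by 8/3.00708 = 2.66039 puts the formula on 8 O.
Na: 0.25138 × 2.66039 = 0.669 atoms per formula unit.

0.669 Na apfu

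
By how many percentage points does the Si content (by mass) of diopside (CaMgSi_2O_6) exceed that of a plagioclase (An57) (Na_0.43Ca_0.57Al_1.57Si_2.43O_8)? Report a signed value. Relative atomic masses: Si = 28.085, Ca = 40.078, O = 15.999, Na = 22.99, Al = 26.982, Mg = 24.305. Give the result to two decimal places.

0.79 percentage points

M(CaMgSi_2O_6) = 216.547 g/mol, so wt% Si = 56.170/216.547 × 100 = 25.94%.
M(Na_0.43Ca_0.57Al_1.57Si_2.43O_8) = 271.330 g/mol, so wt% Si = 68.247/271.330 × 100 = 25.15%.
25.94 − 25.15 = 0.79 pp.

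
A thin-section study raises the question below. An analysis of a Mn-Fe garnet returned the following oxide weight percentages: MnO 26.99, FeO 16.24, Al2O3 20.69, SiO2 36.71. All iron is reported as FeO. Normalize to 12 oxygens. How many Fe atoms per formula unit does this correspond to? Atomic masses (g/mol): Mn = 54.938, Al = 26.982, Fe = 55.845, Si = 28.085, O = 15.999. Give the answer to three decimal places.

26.99 wt% MnO ÷ 70.937 g/mol = 0.38048 mol, giving 0.38048 Mn and 0.38048 O.
16.24 wt% FeO ÷ 71.844 g/mol = 0.22605 mol, giving 0.22605 Fe and 0.22605 O.
20.69 wt% Al2O3 ÷ 101.961 g/mol = 0.20292 mol, giving 0.40584 Al and 0.60876 O.
36.71 wt% SiO2 ÷ 60.083 g/mol = 0.61099 mol, giving 0.61099 Si and 1.22198 O.
Oxygen sums to 2.43727; scaling by 12/2.43727 = 4.92354 puts the formula on 12 O.
Fe: 0.22605 × 4.92354 = 1.113 atoms per formula unit.

1.113 Fe apfu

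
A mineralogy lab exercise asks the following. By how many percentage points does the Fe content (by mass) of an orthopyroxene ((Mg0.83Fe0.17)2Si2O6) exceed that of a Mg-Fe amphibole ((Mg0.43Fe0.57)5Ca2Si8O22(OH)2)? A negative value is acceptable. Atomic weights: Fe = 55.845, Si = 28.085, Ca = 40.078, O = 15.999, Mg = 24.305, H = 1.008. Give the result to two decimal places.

-8.66 percentage points

First mineral: 18.987 g Fe in 211.498 g formula = 8.98 wt% Fe.
Second mineral: 159.158 g Fe in 902.242 g formula = 17.64 wt% Fe.
8.98% − 17.64% gives a difference of -8.66 percentage points.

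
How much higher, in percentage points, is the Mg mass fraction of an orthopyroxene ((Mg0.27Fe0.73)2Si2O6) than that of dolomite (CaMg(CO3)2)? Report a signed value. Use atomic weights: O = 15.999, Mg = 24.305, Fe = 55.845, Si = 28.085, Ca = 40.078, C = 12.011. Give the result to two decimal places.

-7.86 percentage points

M((Mg0.27Fe0.73)2Si2O6) = 246.822 g/mol, so wt% Mg = 13.125/246.822 × 100 = 5.32%.
M(CaMg(CO3)2) = 184.399 g/mol, so wt% Mg = 24.305/184.399 × 100 = 13.18%.
5.32 − 13.18 = -7.86 pp.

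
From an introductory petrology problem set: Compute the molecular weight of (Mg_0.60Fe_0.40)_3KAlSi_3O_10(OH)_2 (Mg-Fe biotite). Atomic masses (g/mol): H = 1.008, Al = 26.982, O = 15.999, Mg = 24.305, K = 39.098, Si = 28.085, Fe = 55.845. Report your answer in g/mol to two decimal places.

M = 1.80(24.305) + 1.20(55.845) + 1(39.098) + 1(26.982) + 3(28.085) + 12(15.999) + 2(1.008)

455.10 g/mol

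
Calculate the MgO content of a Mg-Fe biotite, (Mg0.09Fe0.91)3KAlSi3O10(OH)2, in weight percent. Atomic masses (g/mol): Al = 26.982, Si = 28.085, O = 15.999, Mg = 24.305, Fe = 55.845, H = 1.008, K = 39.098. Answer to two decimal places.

2.16 wt%

M((Mg0.09Fe0.91)3KAlSi3O10(OH)2) = 503.358 g/mol; M(MgO) = 40.304 g/mol.
Moles MgO per formula unit = 0.27 Mg ÷ 1 = 0.2700.
MgO fraction = (0.2700 × 40.304) / 503.358 = 10.882/503.358 = 0.0216.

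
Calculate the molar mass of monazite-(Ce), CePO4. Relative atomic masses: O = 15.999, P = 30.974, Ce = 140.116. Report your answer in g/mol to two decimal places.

Ce: 1 × 140.116 = 140.1160
P: 1 × 30.974 = 30.9740
O: 4 × 15.999 = 63.9960
Summing the contributions gives the formula mass.

235.09 g/mol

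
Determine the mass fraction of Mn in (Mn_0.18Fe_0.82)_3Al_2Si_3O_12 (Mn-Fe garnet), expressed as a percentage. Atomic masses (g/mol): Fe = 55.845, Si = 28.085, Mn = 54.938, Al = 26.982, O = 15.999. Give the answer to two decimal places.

5.97 wt%

Molar mass of (Mn_0.18Fe_0.82)_3Al_2Si_3O_12: 0.54*54.938 + 2.46*55.845 + 2*26.982 + 3*28.085 + 12*15.999 = 497.252 g/mol.
Mass of Mn per formula unit: 0.54 × 54.938 = 29.667 g.
Weight fraction Mn = 29.667 / 497.252 = 0.0597.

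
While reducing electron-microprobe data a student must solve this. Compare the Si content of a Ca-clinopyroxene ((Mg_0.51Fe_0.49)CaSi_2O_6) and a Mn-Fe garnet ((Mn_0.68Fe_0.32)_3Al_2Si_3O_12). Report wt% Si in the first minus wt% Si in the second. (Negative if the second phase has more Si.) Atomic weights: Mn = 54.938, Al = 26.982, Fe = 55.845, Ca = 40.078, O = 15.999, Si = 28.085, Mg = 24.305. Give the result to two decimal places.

7.22 percentage points

M((Mg_0.51Fe_0.49)CaSi_2O_6) = 232.002 g/mol, so wt% Si = 56.170/232.002 × 100 = 24.21%.
M((Mn_0.68Fe_0.32)_3Al_2Si_3O_12) = 495.892 g/mol, so wt% Si = 84.255/495.892 × 100 = 16.99%.
24.21 − 16.99 = 7.22 pp.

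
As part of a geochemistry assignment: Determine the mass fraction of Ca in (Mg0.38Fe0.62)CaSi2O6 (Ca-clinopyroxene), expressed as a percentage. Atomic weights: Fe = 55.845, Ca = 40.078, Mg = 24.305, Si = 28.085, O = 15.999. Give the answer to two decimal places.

16.97 weight percent

Molar mass of (Mg0.38Fe0.62)CaSi2O6: 0.38×24.305 + 0.62×55.845 + 1×40.078 + 2×28.085 + 6×15.999 = 236.102 g/mol.
Mass of Ca per formula unit: 1 × 40.078 = 40.078 g.
Weight fraction Ca = 40.078 / 236.102 = 0.1697.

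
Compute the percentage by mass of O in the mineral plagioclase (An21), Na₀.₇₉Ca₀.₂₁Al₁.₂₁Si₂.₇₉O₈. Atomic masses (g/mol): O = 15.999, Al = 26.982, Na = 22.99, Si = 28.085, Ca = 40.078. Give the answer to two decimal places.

48.19 wt%

Formula mass = 0.79·22.99 + 0.21·40.078 + 1.21·26.982 + 2.79·28.085 + 8·15.999 = 265.576 g/mol, of which 127.992 g is O.
So O makes up 127.992/265.576 = 0.4819 of the mass, i.e. 48.19%.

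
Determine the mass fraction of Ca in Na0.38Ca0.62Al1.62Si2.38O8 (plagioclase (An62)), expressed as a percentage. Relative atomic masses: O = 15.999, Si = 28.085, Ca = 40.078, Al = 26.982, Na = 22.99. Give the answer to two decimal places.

9.13 mass %

Formula mass = 0.38*22.99 + 0.62*40.078 + 1.62*26.982 + 2.38*28.085 + 8*15.999 = 272.130 g/mol, of which 24.848 g is Ca.
So Ca makes up 24.848/272.130 = 0.0913 of the mass, i.e. 9.13%.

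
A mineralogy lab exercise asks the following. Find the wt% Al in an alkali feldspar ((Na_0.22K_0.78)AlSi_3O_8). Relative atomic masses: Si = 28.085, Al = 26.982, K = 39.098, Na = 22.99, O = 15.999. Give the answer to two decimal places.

9.82 mass %

Formula mass = 0.22*22.99 + 0.78*39.098 + 1*26.982 + 3*28.085 + 8*15.999 = 274.783 g/mol, of which 26.982 g is Al.
So Al makes up 26.982/274.783 = 0.0982 of the mass, i.e. 9.82%.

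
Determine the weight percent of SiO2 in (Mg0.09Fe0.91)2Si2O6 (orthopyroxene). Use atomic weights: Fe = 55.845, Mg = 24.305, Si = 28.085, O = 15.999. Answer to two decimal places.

Formula mass = 258.177 g/mol.
2 Si → 2.0000 mol SiO2 per formula unit; M(SiO2) = 60.083, so SiO2 mass = 120.166 g.
120.166/258.177 × 100 = 46.54 wt%.

46.54 wt%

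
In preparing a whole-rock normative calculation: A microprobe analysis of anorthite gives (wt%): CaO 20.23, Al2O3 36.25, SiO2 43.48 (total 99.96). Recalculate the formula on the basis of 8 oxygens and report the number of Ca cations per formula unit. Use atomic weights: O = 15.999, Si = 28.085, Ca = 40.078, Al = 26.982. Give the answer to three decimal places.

20.23 wt% CaO ÷ 56.077 g/mol = 0.36075 mol, giving 0.36075 Ca and 0.36075 O.
36.25 wt% Al2O3 ÷ 101.961 g/mol = 0.35553 mol, giving 0.71106 Al and 1.06659 O.
43.48 wt% SiO2 ÷ 60.083 g/mol = 0.72367 mol, giving 0.72367 Si and 1.44734 O.
Oxygen sums to 2.87468; scaling by 8/2.87468 = 2.78292 puts the formula on 8 O.
Ca: 0.36075 × 2.78292 = 1.004 atoms per formula unit.

1.004 Ca apfu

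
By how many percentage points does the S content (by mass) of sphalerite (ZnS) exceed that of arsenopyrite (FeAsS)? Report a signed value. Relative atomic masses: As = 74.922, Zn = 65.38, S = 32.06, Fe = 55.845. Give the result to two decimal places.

13.21 percentage points

M(ZnS) = 97.440 g/mol, so wt% S = 32.060/97.440 × 100 = 32.90%.
M(FeAsS) = 162.827 g/mol, so wt% S = 32.060/162.827 × 100 = 19.69%.
32.90 − 19.69 = 13.21 pp.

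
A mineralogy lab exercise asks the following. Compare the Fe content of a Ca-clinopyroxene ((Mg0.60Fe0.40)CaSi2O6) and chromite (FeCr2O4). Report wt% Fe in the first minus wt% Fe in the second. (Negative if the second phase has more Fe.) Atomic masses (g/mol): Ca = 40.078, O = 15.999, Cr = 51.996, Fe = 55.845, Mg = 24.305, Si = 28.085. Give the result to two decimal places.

-15.20 percentage points

M((Mg0.60Fe0.40)CaSi2O6) = 229.163 g/mol, so wt% Fe = 22.338/229.163 × 100 = 9.75%.
M(FeCr2O4) = 223.833 g/mol, so wt% Fe = 55.845/223.833 × 100 = 24.95%.
9.75 − 24.95 = -15.20 pp.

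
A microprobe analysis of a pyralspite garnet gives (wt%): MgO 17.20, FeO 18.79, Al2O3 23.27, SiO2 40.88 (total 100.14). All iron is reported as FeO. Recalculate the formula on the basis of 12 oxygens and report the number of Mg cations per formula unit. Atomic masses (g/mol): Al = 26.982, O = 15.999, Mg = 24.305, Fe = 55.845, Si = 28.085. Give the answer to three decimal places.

MgO (M=40.304): mol = 0.42676; Mg = 0.42676, O = 0.42676.
FeO (M=71.844): mol = 0.26154; Fe = 0.26154, O = 0.26154.
Al2O3 (M=101.961): mol = 0.22822; Al = 0.45644, O = 0.68466.
SiO2 (M=60.083): mol = 0.68039; Si = 0.68039, O = 1.36078.
ΣO = 2.73374; factor = 12/ΣO = 4.38959.
Mg apfu = 0.42676 × 4.38959 = 1.873.

1.873 Mg apfu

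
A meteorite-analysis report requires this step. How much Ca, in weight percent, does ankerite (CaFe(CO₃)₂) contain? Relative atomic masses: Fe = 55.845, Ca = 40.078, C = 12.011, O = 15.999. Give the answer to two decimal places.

Molar mass of CaFe(CO₃)₂: 1×40.078 + 1×55.845 + 2×12.011 + 6×15.999 = 215.939 g/mol.
Mass of Ca per formula unit: 1 × 40.078 = 40.078 g.
Weight fraction Ca = 40.078 / 215.939 = 0.1856.

18.56 weight percent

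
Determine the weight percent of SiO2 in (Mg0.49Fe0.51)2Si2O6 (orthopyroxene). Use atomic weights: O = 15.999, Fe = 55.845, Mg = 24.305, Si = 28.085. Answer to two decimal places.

51.59 wt%

Molar mass of (Mg0.49Fe0.51)2Si2O6 = 0.98*24.305 + 1.02*55.845 + 2*28.085 + 6*15.999 = 232.945 g/mol.
Each formula unit contains 2 Si, equivalent to 2/1 = 2.0000 mol SiO2.
M(SiO2) = 1×28.085 + 2×15.999 = 60.083 g/mol.
Mass of SiO2 per formula unit = 2.0000 × 60.083 = 120.166 g.
SiO2 wt% = 120.166 / 232.945 × 100 = 51.59%.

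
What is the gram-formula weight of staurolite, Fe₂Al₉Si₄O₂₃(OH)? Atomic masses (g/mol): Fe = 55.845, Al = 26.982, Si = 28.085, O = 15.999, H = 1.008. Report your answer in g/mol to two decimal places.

851.85 g/mol

Fe: 2 × 55.845 = 111.6900
Al: 9 × 26.982 = 242.8380
Si: 4 × 28.085 = 112.3400
O: 24 × 15.999 = 383.9760
H: 1 × 1.008 = 1.0080
Summing the contributions gives the formula mass.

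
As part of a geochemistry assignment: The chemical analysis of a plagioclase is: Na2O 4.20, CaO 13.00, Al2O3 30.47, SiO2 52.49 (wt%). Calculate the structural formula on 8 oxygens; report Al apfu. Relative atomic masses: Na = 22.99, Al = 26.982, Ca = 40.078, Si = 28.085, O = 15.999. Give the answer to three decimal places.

1.624 Al apfu

Na2O: 4.20/61.979 = 0.06776 mol → 0.13552 mol Na, 0.06776 mol O.
CaO: 13.00/56.077 = 0.23182 mol → 0.23182 mol Ca, 0.23182 mol O.
Al2O3: 30.47/101.961 = 0.29884 mol → 0.59768 mol Al, 0.89652 mol O.
SiO2: 52.49/60.083 = 0.87362 mol → 0.87362 mol Si, 1.74724 mol O.
Total oxygen = 2.94334 mol. Normalization factor = 8/2.94334 = 2.71800.
Al per 8 O = 0.59768 × 2.71800 = 1.624.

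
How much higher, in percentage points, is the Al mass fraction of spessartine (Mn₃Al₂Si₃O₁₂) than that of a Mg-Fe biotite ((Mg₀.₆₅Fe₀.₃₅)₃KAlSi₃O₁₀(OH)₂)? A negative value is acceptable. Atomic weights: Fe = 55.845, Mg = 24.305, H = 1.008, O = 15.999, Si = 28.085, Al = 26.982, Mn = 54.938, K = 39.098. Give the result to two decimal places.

M(Mn₃Al₂Si₃O₁₂) = 495.021 g/mol, so wt% Al = 53.964/495.021 × 100 = 10.90%.
M((Mg₀.₆₅Fe₀.₃₅)₃KAlSi₃O₁₀(OH)₂) = 450.371 g/mol, so wt% Al = 26.982/450.371 × 100 = 5.99%.
10.90 − 5.99 = 4.91 pp.

4.91 percentage points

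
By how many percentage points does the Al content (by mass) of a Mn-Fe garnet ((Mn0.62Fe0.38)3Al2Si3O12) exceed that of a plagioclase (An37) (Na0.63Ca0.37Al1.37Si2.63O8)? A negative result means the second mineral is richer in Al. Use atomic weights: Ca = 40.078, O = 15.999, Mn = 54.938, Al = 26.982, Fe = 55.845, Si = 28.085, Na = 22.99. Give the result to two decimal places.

First mineral: 53.964 g Al in 496.055 g formula = 10.88 wt% Al.
Second mineral: 36.965 g Al in 268.133 g formula = 13.79 wt% Al.
10.88% − 13.79% gives a difference of -2.91 percentage points.

-2.91 percentage points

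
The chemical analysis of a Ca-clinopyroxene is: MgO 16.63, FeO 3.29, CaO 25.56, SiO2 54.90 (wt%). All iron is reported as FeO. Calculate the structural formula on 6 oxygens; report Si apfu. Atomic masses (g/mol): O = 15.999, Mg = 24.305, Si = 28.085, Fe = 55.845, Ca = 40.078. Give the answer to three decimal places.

2.000 Si apfu

MgO (M=40.304): mol = 0.41261; Mg = 0.41261, O = 0.41261.
FeO (M=71.844): mol = 0.04579; Fe = 0.04579, O = 0.04579.
CaO (M=56.077): mol = 0.45580; Ca = 0.45580, O = 0.45580.
SiO2 (M=60.083): mol = 0.91374; Si = 0.91374, O = 1.82748.
ΣO = 2.74168; factor = 6/ΣO = 2.18844.
Si apfu = 0.91374 × 2.18844 = 2.000.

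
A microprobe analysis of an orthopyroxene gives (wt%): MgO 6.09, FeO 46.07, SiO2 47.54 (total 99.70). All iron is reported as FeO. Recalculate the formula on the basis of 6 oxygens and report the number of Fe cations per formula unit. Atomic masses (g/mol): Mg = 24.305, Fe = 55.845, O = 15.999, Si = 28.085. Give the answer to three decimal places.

1.620 Fe apfu

MgO: 6.09/40.304 = 0.15110 mol → 0.15110 mol Mg, 0.15110 mol O.
FeO: 46.07/71.844 = 0.64125 mol → 0.64125 mol Fe, 0.64125 mol O.
SiO2: 47.54/60.083 = 0.79124 mol → 0.79124 mol Si, 1.58248 mol O.
Total oxygen = 2.37483 mol. Normalization factor = 6/2.37483 = 2.52650.
Fe per 6 O = 0.64125 × 2.52650 = 1.620.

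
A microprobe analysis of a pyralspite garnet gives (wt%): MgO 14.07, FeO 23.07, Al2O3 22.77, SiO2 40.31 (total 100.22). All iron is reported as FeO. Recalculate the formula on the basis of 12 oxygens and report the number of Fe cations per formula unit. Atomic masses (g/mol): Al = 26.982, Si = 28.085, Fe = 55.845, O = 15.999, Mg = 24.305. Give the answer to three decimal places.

MgO (M=40.304): mol = 0.34910; Mg = 0.34910, O = 0.34910.
FeO (M=71.844): mol = 0.32111; Fe = 0.32111, O = 0.32111.
Al2O3 (M=101.961): mol = 0.22332; Al = 0.44664, O = 0.66996.
SiO2 (M=60.083): mol = 0.67091; Si = 0.67091, O = 1.34182.
ΣO = 2.68199; factor = 12/ΣO = 4.47429.
Fe apfu = 0.32111 × 4.47429 = 1.437.

1.437 Fe apfu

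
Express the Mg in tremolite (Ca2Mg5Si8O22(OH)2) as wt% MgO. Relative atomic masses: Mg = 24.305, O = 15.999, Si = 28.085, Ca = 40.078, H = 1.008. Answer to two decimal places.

24.81 wt%

Molar mass of Ca2Mg5Si8O22(OH)2 = 2×40.078 + 5×24.305 + 8×28.085 + 24×15.999 + 2×1.008 = 812.353 g/mol.
Each formula unit contains 5 Mg, equivalent to 5/1 = 5.0000 mol MgO.
M(MgO) = 1×24.305 + 1×15.999 = 40.304 g/mol.
Mass of MgO per formula unit = 5.0000 × 40.304 = 201.520 g.
MgO wt% = 201.520 / 812.353 × 100 = 24.81%.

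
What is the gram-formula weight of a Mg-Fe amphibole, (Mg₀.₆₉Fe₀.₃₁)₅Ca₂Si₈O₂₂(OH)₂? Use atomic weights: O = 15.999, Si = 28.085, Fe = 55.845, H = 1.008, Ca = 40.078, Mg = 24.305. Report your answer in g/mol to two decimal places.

861.24 g/mol

The formula mass is the sum 3.45×24.305 + 1.55×55.845 + 2×40.078 + 8×28.085 + 24×15.999 + 2×1.008.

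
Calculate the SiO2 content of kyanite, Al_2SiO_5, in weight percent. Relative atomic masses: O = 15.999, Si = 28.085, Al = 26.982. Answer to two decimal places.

37.08 wt%

M(Al_2SiO_5) = 162.044 g/mol; M(SiO2) = 60.083 g/mol.
Moles SiO2 per formula unit = 1 Si ÷ 1 = 1.0000.
SiO2 fraction = (1.0000 × 60.083) / 162.044 = 60.083/162.044 = 0.3708.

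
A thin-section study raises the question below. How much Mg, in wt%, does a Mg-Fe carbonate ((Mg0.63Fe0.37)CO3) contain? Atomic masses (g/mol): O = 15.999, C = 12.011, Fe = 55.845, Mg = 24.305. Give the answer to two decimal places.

15.95 wt%

Formula mass = 0.63*24.305 + 0.37*55.845 + 1*12.011 + 3*15.999 = 95.983 g/mol, of which 15.312 g is Mg.
So Mg makes up 15.312/95.983 = 0.1595 of the mass, i.e. 15.95%.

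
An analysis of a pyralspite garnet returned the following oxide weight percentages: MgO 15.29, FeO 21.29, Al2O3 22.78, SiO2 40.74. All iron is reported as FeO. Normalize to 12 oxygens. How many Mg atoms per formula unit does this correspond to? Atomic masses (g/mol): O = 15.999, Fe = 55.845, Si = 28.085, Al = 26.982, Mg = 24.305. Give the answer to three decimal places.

MgO: 15.29/40.304 = 0.37937 mol → 0.37937 mol Mg, 0.37937 mol O.
FeO: 21.29/71.844 = 0.29634 mol → 0.29634 mol Fe, 0.29634 mol O.
Al2O3: 22.78/101.961 = 0.22342 mol → 0.44684 mol Al, 0.67026 mol O.
SiO2: 40.74/60.083 = 0.67806 mol → 0.67806 mol Si, 1.35612 mol O.
Total oxygen = 2.70209 mol. Normalization factor = 12/2.70209 = 4.44101.
Mg per 12 O = 0.37937 × 4.44101 = 1.685.

1.685 Mg apfu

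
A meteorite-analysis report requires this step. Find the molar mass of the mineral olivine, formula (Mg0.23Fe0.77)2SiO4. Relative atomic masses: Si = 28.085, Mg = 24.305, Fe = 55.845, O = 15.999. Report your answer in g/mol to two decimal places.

189.26 g/mol

Mg: 0.46 × 24.305 = 11.1803
Fe: 1.54 × 55.845 = 86.0013
Si: 1 × 28.085 = 28.0850
O: 4 × 15.999 = 63.9960
Summing the contributions gives the formula mass.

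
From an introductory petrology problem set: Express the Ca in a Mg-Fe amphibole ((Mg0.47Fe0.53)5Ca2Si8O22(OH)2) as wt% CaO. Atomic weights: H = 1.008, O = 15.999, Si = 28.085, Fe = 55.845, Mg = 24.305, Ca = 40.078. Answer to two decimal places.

12.52 wt%

Molar mass of (Mg0.47Fe0.53)5Ca2Si8O22(OH)2 = 2.35·24.305 + 2.65·55.845 + 2·40.078 + 8·28.085 + 24·15.999 + 2·1.008 = 895.934 g/mol.
Each formula unit contains 2 Ca, equivalent to 2/1 = 2.0000 mol CaO.
M(CaO) = 1×40.078 + 1×15.999 = 56.077 g/mol.
Mass of CaO per formula unit = 2.0000 × 56.077 = 112.154 g.
CaO wt% = 112.154 / 895.934 × 100 = 12.52%.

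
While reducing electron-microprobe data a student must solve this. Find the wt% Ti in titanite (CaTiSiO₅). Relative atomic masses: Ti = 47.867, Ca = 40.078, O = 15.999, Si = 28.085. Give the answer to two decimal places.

Formula mass = 1×40.078 + 1×47.867 + 1×28.085 + 5×15.999 = 196.025 g/mol, of which 47.867 g is Ti.
So Ti makes up 47.867/196.025 = 0.2442 of the mass, i.e. 24.42%.

24.42 mass %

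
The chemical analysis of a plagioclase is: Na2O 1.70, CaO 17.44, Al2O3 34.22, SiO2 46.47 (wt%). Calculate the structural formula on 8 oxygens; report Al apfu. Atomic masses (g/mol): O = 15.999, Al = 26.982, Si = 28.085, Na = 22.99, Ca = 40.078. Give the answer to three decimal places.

1.857 Al apfu

Na2O (M=61.979): mol = 0.02743; Na = 0.05486, O = 0.02743.
CaO (M=56.077): mol = 0.31100; Ca = 0.31100, O = 0.31100.
Al2O3 (M=101.961): mol = 0.33562; Al = 0.67124, O = 1.00686.
SiO2 (M=60.083): mol = 0.77343; Si = 0.77343, O = 1.54686.
ΣO = 2.89215; factor = 8/ΣO = 2.76611.
Al apfu = 0.67124 × 2.76611 = 1.857.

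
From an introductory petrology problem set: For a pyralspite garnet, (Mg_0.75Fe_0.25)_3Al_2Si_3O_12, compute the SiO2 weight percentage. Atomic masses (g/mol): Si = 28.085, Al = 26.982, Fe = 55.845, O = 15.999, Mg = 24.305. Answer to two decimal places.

M((Mg_0.75Fe_0.25)_3Al_2Si_3O_12) = 426.777 g/mol; M(SiO2) = 60.083 g/mol.
Moles SiO2 per formula unit = 3 Si ÷ 1 = 3.0000.
SiO2 fraction = (3.0000 × 60.083) / 426.777 = 180.249/426.777 = 0.4223.

42.23 wt%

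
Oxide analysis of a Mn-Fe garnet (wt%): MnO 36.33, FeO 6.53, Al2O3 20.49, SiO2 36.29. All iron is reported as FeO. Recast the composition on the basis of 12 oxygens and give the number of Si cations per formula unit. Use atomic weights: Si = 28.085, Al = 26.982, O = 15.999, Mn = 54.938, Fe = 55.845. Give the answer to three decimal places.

3.003 Si apfu

36.33 wt% MnO ÷ 70.937 g/mol = 0.51214 mol, giving 0.51214 Mn and 0.51214 O.
6.53 wt% FeO ÷ 71.844 g/mol = 0.09089 mol, giving 0.09089 Fe and 0.09089 O.
20.49 wt% Al2O3 ÷ 101.961 g/mol = 0.20096 mol, giving 0.40192 Al and 0.60288 O.
36.29 wt% SiO2 ÷ 60.083 g/mol = 0.60400 mol, giving 0.60400 Si and 1.20800 O.
Oxygen sums to 2.41391; scaling by 12/2.41391 = 4.97119 puts the formula on 12 O.
Si: 0.60400 × 4.97119 = 3.003 atoms per formula unit.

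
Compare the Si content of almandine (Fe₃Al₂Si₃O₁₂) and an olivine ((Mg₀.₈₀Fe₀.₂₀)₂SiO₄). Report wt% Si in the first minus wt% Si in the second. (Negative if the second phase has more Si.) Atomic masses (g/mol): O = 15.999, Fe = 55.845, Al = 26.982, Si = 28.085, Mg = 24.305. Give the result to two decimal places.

Si in Fe₃Al₂Si₃O₁₂: molar mass 497.742 g/mol; 3×28.085 = 84.255 g → 16.93 wt%.
Si in (Mg₀.₈₀Fe₀.₂₀)₂SiO₄: molar mass 153.307 g/mol; 1×28.085 = 28.085 g → 18.32 wt%.
Difference = 16.93 − 18.32 = -1.39 percentage points.

-1.39 percentage points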